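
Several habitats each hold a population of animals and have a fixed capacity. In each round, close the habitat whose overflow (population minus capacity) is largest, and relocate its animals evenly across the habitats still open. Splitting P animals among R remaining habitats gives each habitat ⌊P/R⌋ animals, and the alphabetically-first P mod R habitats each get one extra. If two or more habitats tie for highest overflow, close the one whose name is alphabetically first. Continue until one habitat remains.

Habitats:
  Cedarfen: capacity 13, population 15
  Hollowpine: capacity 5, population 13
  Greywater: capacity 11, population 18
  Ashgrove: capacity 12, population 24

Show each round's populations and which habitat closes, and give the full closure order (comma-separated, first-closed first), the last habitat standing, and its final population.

Closure order: Ashgrove, Hollowpine, Greywater
Last habitat: Cedarfen with 70 animals

Round 1: Ashgrove=24 Cedarfen=15 Greywater=18 Hollowpine=13 → close Ashgrove (overflow 12)
  24÷3 = 8 each, +1 to first 0
Round 2: Cedarfen=23 Greywater=26 Hollowpine=21 → close Hollowpine (overflow 16)
  21÷2 = 10 each, +1 to first 1
Round 3: Cedarfen=34 Greywater=36 → close Greywater (overflow 25)
  36÷1 = 36 each, +1 to first 0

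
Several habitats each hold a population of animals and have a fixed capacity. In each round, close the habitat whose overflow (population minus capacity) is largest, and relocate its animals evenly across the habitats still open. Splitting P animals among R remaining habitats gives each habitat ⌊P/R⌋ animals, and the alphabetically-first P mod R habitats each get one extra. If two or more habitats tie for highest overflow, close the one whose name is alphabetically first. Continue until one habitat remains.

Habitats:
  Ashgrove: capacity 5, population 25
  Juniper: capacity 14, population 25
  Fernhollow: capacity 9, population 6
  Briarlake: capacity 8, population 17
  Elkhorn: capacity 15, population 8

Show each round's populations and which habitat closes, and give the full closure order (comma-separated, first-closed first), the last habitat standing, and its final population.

Round 1: Ashgrove=25 Briarlake=17 Elkhorn=8 Fernhollow=6 Juniper=25 → close Ashgrove (overflow 20)
  25÷4 = 6 each, +1 to first 1
Round 2: Briarlake=24 Elkhorn=14 Fernhollow=12 Juniper=31 → close Juniper (overflow 17)
  31÷3 = 10 each, +1 to first 1
Round 3: Briarlake=35 Elkhorn=24 Fernhollow=22 → close Briarlake (overflow 27)
  35÷2 = 17 each, +1 to first 1
Round 4: Elkhorn=42 Fernhollow=39 → close Fernhollow (overflow 30)
  39÷1 = 39 each, +1 to first 0

Closure order: Ashgrove, Juniper, Briarlake, Fernhollow
Last habitat: Elkhorn with 81 animals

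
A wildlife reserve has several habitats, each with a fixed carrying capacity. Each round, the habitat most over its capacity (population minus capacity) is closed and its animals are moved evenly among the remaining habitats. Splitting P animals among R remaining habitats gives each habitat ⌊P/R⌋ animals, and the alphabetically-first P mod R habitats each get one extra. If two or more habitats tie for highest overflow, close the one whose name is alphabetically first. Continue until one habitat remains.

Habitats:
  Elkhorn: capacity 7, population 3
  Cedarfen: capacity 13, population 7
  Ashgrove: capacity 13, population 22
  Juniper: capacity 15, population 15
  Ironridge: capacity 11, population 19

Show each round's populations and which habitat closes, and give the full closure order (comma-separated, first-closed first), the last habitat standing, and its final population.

Round 1: Ashgrove=22 Cedarfen=7 Elkhorn=3 Ironridge=19 Juniper=15 → close Ashgrove (overflow 9)
  22÷4 = 5 each, +1 to first 2
Round 2: Cedarfen=13 Elkhorn=9 Ironridge=24 Juniper=20 → close Ironridge (overflow 13)
  24÷3 = 8 each, +1 to first 0
Round 3: Cedarfen=21 Elkhorn=17 Juniper=28 → close Juniper (overflow 13)
  28÷2 = 14 each, +1 to first 0
Round 4: Cedarfen=35 Elkhorn=31 → close Elkhorn (overflow 24)
  31÷1 = 31 each, +1 to first 0

Closure order: Ashgrove, Ironridge, Juniper, Elkhorn
Last habitat: Cedarfen with 66 animals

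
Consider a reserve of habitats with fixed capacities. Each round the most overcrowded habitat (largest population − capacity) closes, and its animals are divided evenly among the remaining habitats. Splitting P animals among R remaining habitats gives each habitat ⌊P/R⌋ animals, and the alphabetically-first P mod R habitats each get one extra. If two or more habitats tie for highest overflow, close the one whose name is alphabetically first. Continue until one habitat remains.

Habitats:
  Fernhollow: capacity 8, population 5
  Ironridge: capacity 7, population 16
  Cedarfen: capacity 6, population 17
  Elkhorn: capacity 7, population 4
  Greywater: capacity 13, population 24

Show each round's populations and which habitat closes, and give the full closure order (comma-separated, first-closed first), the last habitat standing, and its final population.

Round 1: Cedarfen=17 Elkhorn=4 Fernhollow=5 Greywater=24 Ironridge=16 → close Cedarfen (overflow 11)
  17÷4 = 4 each, +1 to first 1
Round 2: Elkhorn=9 Fernhollow=9 Greywater=28 Ironridge=20 → close Greywater (overflow 15)
  28÷3 = 9 each, +1 to first 1
Round 3: Elkhorn=19 Fernhollow=18 Ironridge=29 → close Ironridge (overflow 22)
  29÷2 = 14 each, +1 to first 1
Round 4: Elkhorn=34 Fernhollow=32 → close Elkhorn (overflow 27)
  34÷1 = 34 each, +1 to first 0

Closure order: Cedarfen, Greywater, Ironridge, Elkhorn
Last habitat: Fernhollow with 66 animals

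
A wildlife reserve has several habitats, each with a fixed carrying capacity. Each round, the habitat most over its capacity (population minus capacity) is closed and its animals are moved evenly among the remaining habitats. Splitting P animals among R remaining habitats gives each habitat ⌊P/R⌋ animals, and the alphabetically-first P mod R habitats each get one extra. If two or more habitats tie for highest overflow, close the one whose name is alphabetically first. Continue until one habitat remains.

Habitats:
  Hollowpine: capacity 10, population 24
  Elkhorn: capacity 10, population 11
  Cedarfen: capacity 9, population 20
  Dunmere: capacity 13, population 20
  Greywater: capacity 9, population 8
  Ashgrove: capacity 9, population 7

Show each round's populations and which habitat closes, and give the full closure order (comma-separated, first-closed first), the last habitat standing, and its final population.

Round 1: Ashgrove=7 Cedarfen=20 Dunmere=20 Elkhorn=11 Greywater=8 Hollowpine=24 → close Hollowpine (overflow 14)
  24÷5 = 4 each, +1 to first 4
Round 2: Ashgrove=12 Cedarfen=25 Dunmere=25 Elkhorn=16 Greywater=12 → close Cedarfen (overflow 16)
  25÷4 = 6 each, +1 to first 1
Round 3: Ashgrove=19 Dunmere=31 Elkhorn=22 Greywater=18 → close Dunmere (overflow 18)
  31÷3 = 10 each, +1 to first 1
Round 4: Ashgrove=30 Elkhorn=32 Greywater=28 → close Elkhorn (overflow 22)
  32÷2 = 16 each, +1 to first 0
Round 5: Ashgrove=46 Greywater=44 → close Ashgrove (overflow 37)
  46÷1 = 46 each, +1 to first 0

Closure order: Hollowpine, Cedarfen, Dunmere, Elkhorn, Ashgrove
Last habitat: Greywater with 90 animals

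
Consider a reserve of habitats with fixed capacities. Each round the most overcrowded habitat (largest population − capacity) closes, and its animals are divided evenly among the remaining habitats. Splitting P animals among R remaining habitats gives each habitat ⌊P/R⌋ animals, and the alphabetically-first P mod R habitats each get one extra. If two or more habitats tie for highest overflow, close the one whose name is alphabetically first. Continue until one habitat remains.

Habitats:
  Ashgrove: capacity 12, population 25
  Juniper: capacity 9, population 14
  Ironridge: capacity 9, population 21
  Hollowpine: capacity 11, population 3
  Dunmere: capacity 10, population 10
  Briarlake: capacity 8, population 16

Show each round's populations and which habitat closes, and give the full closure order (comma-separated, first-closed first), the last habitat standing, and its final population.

Round 1: Ashgrove=25 Briarlake=16 Dunmere=10 Hollowpine=3 Ironridge=21 Juniper=14 → close Ashgrove (overflow 13)
  25÷5 = 5 each, +1 to first 0
Round 2: Briarlake=21 Dunmere=15 Hollowpine=8 Ironridge=26 Juniper=19 → close Ironridge (overflow 17)
  26÷4 = 6 each, +1 to first 2
Round 3: Briarlake=28 Dunmere=22 Hollowpine=14 Juniper=25 → close Briarlake (overflow 20)
  28÷3 = 9 each, +1 to first 1
Round 4: Dunmere=32 Hollowpine=23 Juniper=34 → close Juniper (overflow 25)
  34÷2 = 17 each, +1 to first 0
Round 5: Dunmere=49 Hollowpine=40 → close Dunmere (overflow 39)
  49÷1 = 49 each, +1 to first 0

Closure order: Ashgrove, Ironridge, Briarlake, Juniper, Dunmere
Last habitat: Hollowpine with 89 animals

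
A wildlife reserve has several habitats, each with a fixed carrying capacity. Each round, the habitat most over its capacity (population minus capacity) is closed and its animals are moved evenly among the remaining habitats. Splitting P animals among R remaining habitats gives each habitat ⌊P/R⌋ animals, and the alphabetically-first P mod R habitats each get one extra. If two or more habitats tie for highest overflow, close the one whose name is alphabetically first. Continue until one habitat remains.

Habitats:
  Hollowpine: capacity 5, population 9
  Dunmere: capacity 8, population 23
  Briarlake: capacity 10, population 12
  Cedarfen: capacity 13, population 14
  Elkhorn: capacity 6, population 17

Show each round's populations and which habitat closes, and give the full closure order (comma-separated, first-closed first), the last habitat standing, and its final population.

Closure order: Dunmere, Elkhorn, Briarlake, Hollowpine
Last habitat: Cedarfen with 75 animals

Round 1: Briarlake=12 Cedarfen=14 Dunmere=23 Elkhorn=17 Hollowpine=9 → close Dunmere (overflow 15)
  23÷4 = 5 each, +1 to first 3
Round 2: Briarlake=18 Cedarfen=20 Elkhorn=23 Hollowpine=14 → close Elkhorn (overflow 17)
  23÷3 = 7 each, +1 to first 2
Round 3: Briarlake=26 Cedarfen=28 Hollowpine=21 → close Briarlake (overflow 16)
  26÷2 = 13 each, +1 to first 0
Round 4: Cedarfen=41 Hollowpine=34 → close Hollowpine (overflow 29)
  34÷1 = 34 each, +1 to first 0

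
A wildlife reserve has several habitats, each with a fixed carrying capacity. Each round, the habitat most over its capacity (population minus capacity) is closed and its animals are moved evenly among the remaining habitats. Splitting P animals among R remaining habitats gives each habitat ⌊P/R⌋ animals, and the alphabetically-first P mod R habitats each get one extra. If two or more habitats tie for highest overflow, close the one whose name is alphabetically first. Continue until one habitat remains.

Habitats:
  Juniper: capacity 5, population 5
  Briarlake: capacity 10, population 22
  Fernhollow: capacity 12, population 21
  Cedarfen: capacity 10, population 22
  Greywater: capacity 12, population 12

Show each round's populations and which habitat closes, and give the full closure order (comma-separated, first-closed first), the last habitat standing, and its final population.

Closure order: Briarlake, Cedarfen, Fernhollow, Greywater
Last habitat: Juniper with 82 animals

Round 1: Briarlake=22 Cedarfen=22 Fernhollow=21 Greywater=12 Juniper=5 → close Briarlake (overflow 12)
  22÷4 = 5 each, +1 to first 2
Round 2: Cedarfen=28 Fernhollow=27 Greywater=17 Juniper=10 → close Cedarfen (overflow 18)
  28÷3 = 9 each, +1 to first 1
Round 3: Fernhollow=37 Greywater=26 Juniper=19 → close Fernhollow (overflow 25)
  37÷2 = 18 each, +1 to first 1
Round 4: Greywater=45 Juniper=37 → close Greywater (overflow 33)
  45÷1 = 45 each, +1 to first 0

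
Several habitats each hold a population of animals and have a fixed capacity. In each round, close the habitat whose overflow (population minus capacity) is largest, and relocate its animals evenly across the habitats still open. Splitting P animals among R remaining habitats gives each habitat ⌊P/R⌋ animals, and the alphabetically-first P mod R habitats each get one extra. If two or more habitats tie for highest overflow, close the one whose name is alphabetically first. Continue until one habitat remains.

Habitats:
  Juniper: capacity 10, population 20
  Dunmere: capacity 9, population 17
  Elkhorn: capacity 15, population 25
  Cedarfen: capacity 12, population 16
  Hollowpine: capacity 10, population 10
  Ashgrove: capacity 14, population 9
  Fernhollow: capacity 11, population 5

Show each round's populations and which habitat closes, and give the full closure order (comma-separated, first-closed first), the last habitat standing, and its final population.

Round 1: Ashgrove=9 Cedarfen=16 Dunmere=17 Elkhorn=25 Fernhollow=5 Hollowpine=10 Juniper=20 → close Elkhorn (overflow 10)
  25÷6 = 4 each, +1 to first 1
Round 2: Ashgrove=14 Cedarfen=20 Dunmere=21 Fernhollow=9 Hollowpine=14 Juniper=24 → close Juniper (overflow 14)
  24÷5 = 4 each, +1 to first 4
Round 3: Ashgrove=19 Cedarfen=25 Dunmere=26 Fernhollow=14 Hollowpine=18 → close Dunmere (overflow 17)
  26÷4 = 6 each, +1 to first 2
Round 4: Ashgrove=26 Cedarfen=32 Fernhollow=20 Hollowpine=24 → close Cedarfen (overflow 20)
  32÷3 = 10 each, +1 to first 2
Round 5: Ashgrove=37 Fernhollow=31 Hollowpine=34 → close Hollowpine (overflow 24)
  34÷2 = 17 each, +1 to first 0
Round 6: Ashgrove=54 Fernhollow=48 → close Ashgrove (overflow 40)
  54÷1 = 54 each, +1 to first 0

Closure order: Elkhorn, Juniper, Dunmere, Cedarfen, Hollowpine, Ashgrove
Last habitat: Fernhollow with 102 animals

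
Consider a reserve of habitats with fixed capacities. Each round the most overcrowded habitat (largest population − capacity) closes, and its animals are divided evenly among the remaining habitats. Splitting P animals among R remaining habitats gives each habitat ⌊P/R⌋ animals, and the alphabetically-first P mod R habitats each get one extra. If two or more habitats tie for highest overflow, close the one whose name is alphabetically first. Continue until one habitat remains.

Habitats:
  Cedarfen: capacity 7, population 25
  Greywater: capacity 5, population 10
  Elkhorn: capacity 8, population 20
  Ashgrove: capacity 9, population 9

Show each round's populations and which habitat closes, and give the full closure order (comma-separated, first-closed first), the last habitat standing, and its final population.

Round 1: Ashgrove=9 Cedarfen=25 Elkhorn=20 Greywater=10 → close Cedarfen (overflow 18)
  25÷3 = 8 each, +1 to first 1
Round 2: Ashgrove=18 Elkhorn=28 Greywater=18 → close Elkhorn (overflow 20)
  28÷2 = 14 each, +1 to first 0
Round 3: Ashgrove=32 Greywater=32 → close Greywater (overflow 27)
  32÷1 = 32 each, +1 to first 0

Closure order: Cedarfen, Elkhorn, Greywater
Last habitat: Ashgrove with 64 animals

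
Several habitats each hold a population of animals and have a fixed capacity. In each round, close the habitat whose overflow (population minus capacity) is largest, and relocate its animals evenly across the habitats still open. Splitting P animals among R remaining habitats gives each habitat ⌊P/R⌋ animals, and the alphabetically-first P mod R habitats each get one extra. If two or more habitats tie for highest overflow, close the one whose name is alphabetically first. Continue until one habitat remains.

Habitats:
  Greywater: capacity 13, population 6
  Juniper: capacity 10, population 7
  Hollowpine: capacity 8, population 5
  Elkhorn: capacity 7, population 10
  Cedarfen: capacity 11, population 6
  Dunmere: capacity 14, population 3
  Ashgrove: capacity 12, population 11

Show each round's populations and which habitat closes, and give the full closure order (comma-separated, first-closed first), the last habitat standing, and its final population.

Round 1: Ashgrove=11 Cedarfen=6 Dunmere=3 Elkhorn=10 Greywater=6 Hollowpine=5 Juniper=7 → close Elkhorn (overflow 3)
  10÷6 = 1 each, +1 to first 4
Round 2: Ashgrove=13 Cedarfen=8 Dunmere=5 Greywater=8 Hollowpine=6 Juniper=8 → close Ashgrove (overflow 1)
  13÷5 = 2 each, +1 to first 3
Round 3: Cedarfen=11 Dunmere=8 Greywater=11 Hollowpine=8 Juniper=10 → close Cedarfen (overflow 0)
  11÷4 = 2 each, +1 to first 3
Round 4: Dunmere=11 Greywater=14 Hollowpine=11 Juniper=12 → close Hollowpine (overflow 3)
  11÷3 = 3 each, +1 to first 2
Round 5: Dunmere=15 Greywater=18 Juniper=15 → close Greywater (overflow 5)
  18÷2 = 9 each, +1 to first 0
Round 6: Dunmere=24 Juniper=24 → close Juniper (overflow 14)
  24÷1 = 24 each, +1 to first 0

Closure order: Elkhorn, Ashgrove, Cedarfen, Hollowpine, Greywater, Juniper
Last habitat: Dunmere with 48 animals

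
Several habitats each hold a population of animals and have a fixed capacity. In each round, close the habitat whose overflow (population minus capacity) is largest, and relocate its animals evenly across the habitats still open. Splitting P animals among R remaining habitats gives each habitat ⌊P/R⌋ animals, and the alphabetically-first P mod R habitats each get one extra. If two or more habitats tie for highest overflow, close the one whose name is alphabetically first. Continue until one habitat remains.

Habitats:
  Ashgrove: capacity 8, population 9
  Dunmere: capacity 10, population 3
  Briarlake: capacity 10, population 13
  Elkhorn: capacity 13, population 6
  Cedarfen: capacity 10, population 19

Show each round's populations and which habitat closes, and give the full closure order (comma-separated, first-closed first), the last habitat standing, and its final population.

Round 1: Ashgrove=9 Briarlake=13 Cedarfen=19 Dunmere=3 Elkhorn=6 → close Cedarfen (overflow 9)
  19÷4 = 4 each, +1 to first 3
Round 2: Ashgrove=14 Briarlake=18 Dunmere=8 Elkhorn=10 → close Briarlake (overflow 8)
  18÷3 = 6 each, +1 to first 0
Round 3: Ashgrove=20 Dunmere=14 Elkhorn=16 → close Ashgrove (overflow 12)
  20÷2 = 10 each, +1 to first 0
Round 4: Dunmere=24 Elkhorn=26 → close Dunmere (overflow 14)
  24÷1 = 24 each, +1 to first 0

Closure order: Cedarfen, Briarlake, Ashgrove, Dunmere
Last habitat: Elkhorn with 50 animals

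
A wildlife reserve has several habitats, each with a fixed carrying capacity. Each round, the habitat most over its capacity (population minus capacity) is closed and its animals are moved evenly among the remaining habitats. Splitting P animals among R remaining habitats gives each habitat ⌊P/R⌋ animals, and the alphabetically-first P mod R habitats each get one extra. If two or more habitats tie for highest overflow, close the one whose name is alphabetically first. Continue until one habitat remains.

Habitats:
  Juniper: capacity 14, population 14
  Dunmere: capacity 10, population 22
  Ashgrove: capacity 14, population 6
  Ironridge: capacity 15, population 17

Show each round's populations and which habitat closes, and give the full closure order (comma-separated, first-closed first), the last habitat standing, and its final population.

Round 1: Ashgrove=6 Dunmere=22 Ironridge=17 Juniper=14 → close Dunmere (overflow 12)
  22÷3 = 7 each, +1 to first 1
Round 2: Ashgrove=14 Ironridge=24 Juniper=21 → close Ironridge (overflow 9)
  24÷2 = 12 each, +1 to first 0
Round 3: Ashgrove=26 Juniper=33 → close Juniper (overflow 19)
  33÷1 = 33 each, +1 to first 0

Closure order: Dunmere, Ironridge, Juniper
Last habitat: Ashgrove with 59 animals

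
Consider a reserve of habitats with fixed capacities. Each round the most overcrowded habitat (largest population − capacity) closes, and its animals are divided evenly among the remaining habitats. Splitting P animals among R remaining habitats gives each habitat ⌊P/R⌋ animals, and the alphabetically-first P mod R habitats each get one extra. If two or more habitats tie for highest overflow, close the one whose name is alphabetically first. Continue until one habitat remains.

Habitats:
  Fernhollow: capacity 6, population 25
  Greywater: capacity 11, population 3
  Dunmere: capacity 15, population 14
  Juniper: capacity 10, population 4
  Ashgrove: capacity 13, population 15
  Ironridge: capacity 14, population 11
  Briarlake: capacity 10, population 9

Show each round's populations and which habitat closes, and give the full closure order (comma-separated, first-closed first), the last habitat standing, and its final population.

Closure order: Fernhollow, Ashgrove, Briarlake, Dunmere, Ironridge, Juniper
Last habitat: Greywater with 81 animals

Round 1: Ashgrove=15 Briarlake=9 Dunmere=14 Fernhollow=25 Greywater=3 Ironridge=11 Juniper=4 → close Fernhollow (overflow 19)
  25÷6 = 4 each, +1 to first 1
Round 2: Ashgrove=20 Briarlake=13 Dunmere=18 Greywater=7 Ironridge=15 Juniper=8 → close Ashgrove (overflow 7)
  20÷5 = 4 each, +1 to first 0
Round 3: Briarlake=17 Dunmere=22 Greywater=11 Ironridge=19 Juniper=12 → close Briarlake (overflow 7)
  17÷4 = 4 each, +1 to first 1
Round 4: Dunmere=27 Greywater=15 Ironridge=23 Juniper=16 → close Dunmere (overflow 12)
  27÷3 = 9 each, +1 to first 0
Round 5: Greywater=24 Ironridge=32 Juniper=25 → close Ironridge (overflow 18)
  32÷2 = 16 each, +1 to first 0
Round 6: Greywater=40 Juniper=41 → close Juniper (overflow 31)
  41÷1 = 41 each, +1 to first 0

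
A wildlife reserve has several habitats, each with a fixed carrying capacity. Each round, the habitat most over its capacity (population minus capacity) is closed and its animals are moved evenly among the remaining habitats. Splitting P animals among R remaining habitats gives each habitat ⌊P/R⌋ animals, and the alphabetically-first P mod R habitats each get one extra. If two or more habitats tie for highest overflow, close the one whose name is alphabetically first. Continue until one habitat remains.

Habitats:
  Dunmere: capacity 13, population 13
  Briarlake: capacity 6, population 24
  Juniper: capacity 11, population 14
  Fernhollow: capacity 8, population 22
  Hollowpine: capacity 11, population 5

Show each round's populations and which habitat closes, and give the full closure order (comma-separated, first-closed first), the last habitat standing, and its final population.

Closure order: Briarlake, Fernhollow, Juniper, Dunmere
Last habitat: Hollowpine with 78 animals

Round 1: Briarlake=24 Dunmere=13 Fernhollow=22 Hollowpine=5 Juniper=14 → close Briarlake (overflow 18)
  24÷4 = 6 each, +1 to first 0
Round 2: Dunmere=19 Fernhollow=28 Hollowpine=11 Juniper=20 → close Fernhollow (overflow 20)
  28÷3 = 9 each, +1 to first 1
Round 3: Dunmere=29 Hollowpine=20 Juniper=29 → close Juniper (overflow 18)
  29÷2 = 14 each, +1 to first 1
Round 4: Dunmere=44 Hollowpine=34 → close Dunmere (overflow 31)
  44÷1 = 44 each, +1 to first 0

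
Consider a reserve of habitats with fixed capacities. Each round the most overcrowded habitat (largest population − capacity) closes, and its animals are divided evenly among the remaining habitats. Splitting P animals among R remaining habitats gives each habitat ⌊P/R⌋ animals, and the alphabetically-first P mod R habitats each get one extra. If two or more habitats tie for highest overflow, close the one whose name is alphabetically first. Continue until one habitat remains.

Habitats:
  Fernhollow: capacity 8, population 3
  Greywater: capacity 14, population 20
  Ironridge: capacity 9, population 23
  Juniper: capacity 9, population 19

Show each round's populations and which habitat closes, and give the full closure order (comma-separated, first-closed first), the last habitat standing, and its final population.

Round 1: Fernhollow=3 Greywater=20 Ironridge=23 Juniper=19 → close Ironridge (overflow 14)
  23÷3 = 7 each, +1 to first 2
Round 2: Fernhollow=11 Greywater=28 Juniper=26 → close Juniper (overflow 17)
  26÷2 = 13 each, +1 to first 0
Round 3: Fernhollow=24 Greywater=41 → close Greywater (overflow 27)
  41÷1 = 41 each, +1 to first 0

Closure order: Ironridge, Juniper, Greywater
Last habitat: Fernhollow with 65 animals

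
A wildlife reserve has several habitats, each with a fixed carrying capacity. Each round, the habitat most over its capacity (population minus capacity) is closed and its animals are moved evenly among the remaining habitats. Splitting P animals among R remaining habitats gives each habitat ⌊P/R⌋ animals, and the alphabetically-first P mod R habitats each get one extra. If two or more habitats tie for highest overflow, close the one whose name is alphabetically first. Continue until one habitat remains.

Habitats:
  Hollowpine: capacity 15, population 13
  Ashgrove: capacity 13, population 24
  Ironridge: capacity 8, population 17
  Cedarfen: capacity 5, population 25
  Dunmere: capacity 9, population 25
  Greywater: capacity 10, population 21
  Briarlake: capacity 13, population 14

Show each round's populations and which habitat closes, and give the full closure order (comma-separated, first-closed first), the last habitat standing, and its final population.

Round 1: Ashgrove=24 Briarlake=14 Cedarfen=25 Dunmere=25 Greywater=21 Hollowpine=13 Ironridge=17 → close Cedarfen (overflow 20)
  25÷6 = 4 each, +1 to first 1
Round 2: Ashgrove=29 Briarlake=18 Dunmere=29 Greywater=25 Hollowpine=17 Ironridge=21 → close Dunmere (overflow 20)
  29÷5 = 5 each, +1 to first 4
Round 3: Ashgrove=35 Briarlake=24 Greywater=31 Hollowpine=23 Ironridge=26 → close Ashgrove (overflow 22)
  35÷4 = 8 each, +1 to first 3
Round 4: Briarlake=33 Greywater=40 Hollowpine=32 Ironridge=34 → close Greywater (overflow 30)
  40÷3 = 13 each, +1 to first 1
Round 5: Briarlake=47 Hollowpine=45 Ironridge=47 → close Ironridge (overflow 39)
  47÷2 = 23 each, +1 to first 1
Round 6: Briarlake=71 Hollowpine=68 → close Briarlake (overflow 58)
  71÷1 = 71 each, +1 to first 0

Closure order: Cedarfen, Dunmere, Ashgrove, Greywater, Ironridge, Briarlake
Last habitat: Hollowpine with 139 animals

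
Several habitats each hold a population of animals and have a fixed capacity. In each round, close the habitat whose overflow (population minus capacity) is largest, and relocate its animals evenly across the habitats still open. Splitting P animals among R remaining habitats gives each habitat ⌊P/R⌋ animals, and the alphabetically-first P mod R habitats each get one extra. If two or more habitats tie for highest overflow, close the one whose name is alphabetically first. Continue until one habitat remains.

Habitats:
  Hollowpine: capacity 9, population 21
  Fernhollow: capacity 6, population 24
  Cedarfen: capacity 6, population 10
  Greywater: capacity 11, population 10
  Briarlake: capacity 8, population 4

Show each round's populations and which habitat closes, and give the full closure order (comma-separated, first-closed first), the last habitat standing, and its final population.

Closure order: Fernhollow, Hollowpine, Cedarfen, Greywater
Last habitat: Briarlake with 69 animals

Round 1: Briarlake=4 Cedarfen=10 Fernhollow=24 Greywater=10 Hollowpine=21 → close Fernhollow (overflow 18)
  24÷4 = 6 each, +1 to first 0
Round 2: Briarlake=10 Cedarfen=16 Greywater=16 Hollowpine=27 → close Hollowpine (overflow 18)
  27÷3 = 9 each, +1 to first 0
Round 3: Briarlake=19 Cedarfen=25 Greywater=25 → close Cedarfen (overflow 19)
  25÷2 = 12 each, +1 to first 1
Round 4: Briarlake=32 Greywater=37 → close Greywater (overflow 26)
  37÷1 = 37 each, +1 to first 0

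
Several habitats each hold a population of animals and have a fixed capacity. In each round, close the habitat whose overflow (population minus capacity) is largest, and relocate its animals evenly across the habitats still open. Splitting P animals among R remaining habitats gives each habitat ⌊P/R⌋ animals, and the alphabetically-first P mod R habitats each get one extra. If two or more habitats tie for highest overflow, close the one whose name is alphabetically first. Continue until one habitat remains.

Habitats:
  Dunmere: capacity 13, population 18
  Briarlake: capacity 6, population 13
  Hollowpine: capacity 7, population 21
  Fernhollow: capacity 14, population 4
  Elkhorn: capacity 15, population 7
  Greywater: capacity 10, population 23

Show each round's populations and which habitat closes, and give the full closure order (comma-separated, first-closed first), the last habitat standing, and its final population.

Closure order: Hollowpine, Greywater, Briarlake, Dunmere, Elkhorn
Last habitat: Fernhollow with 86 animals

Round 1: Briarlake=13 Dunmere=18 Elkhorn=7 Fernhollow=4 Greywater=23 Hollowpine=21 → close Hollowpine (overflow 14)
  21÷5 = 4 each, +1 to first 1
Round 2: Briarlake=18 Dunmere=22 Elkhorn=11 Fernhollow=8 Greywater=27 → close Greywater (overflow 17)
  27÷4 = 6 each, +1 to first 3
Round 3: Briarlake=25 Dunmere=29 Elkhorn=18 Fernhollow=14 → close Briarlake (overflow 19)
  25÷3 = 8 each, +1 to first 1
Round 4: Dunmere=38 Elkhorn=26 Fernhollow=22 → close Dunmere (overflow 25)
  38÷2 = 19 each, +1 to first 0
Round 5: Elkhorn=45 Fernhollow=41 → close Elkhorn (overflow 30)
  45÷1 = 45 each, +1 to first 0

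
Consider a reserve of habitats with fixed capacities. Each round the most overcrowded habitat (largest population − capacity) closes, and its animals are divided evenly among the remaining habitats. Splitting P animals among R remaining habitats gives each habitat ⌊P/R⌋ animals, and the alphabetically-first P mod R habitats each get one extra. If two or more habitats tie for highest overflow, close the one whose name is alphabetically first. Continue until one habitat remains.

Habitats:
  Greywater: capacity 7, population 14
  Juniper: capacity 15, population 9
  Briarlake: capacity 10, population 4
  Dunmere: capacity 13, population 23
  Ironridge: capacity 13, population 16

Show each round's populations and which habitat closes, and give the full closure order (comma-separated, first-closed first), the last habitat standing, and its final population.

Closure order: Dunmere, Greywater, Ironridge, Briarlake
Last habitat: Juniper with 66 animals

Round 1: Briarlake=4 Dunmere=23 Greywater=14 Ironridge=16 Juniper=9 → close Dunmere (overflow 10)
  23÷4 = 5 each, +1 to first 3
Round 2: Briarlake=10 Greywater=20 Ironridge=22 Juniper=14 → close Greywater (overflow 13)
  20÷3 = 6 each, +1 to first 2
Round 3: Briarlake=17 Ironridge=29 Juniper=20 → close Ironridge (overflow 16)
  29÷2 = 14 each, +1 to first 1
Round 4: Briarlake=32 Juniper=34 → close Briarlake (overflow 22)
  32÷1 = 32 each, +1 to first 0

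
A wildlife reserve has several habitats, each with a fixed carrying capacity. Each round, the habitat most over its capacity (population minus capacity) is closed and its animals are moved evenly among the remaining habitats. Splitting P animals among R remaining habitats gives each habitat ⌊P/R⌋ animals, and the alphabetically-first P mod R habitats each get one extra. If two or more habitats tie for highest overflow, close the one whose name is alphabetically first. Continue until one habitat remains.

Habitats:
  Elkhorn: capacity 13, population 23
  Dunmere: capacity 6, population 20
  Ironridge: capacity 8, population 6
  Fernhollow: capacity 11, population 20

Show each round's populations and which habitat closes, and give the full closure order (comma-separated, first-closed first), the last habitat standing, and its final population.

Closure order: Dunmere, Elkhorn, Fernhollow
Last habitat: Ironridge with 69 animals

Round 1: Dunmere=20 Elkhorn=23 Fernhollow=20 Ironridge=6 → close Dunmere (overflow 14)
  20÷3 = 6 each, +1 to first 2
Round 2: Elkhorn=30 Fernhollow=27 Ironridge=12 → close Elkhorn (overflow 17)
  30÷2 = 15 each, +1 to first 0
Round 3: Fernhollow=42 Ironridge=27 → close Fernhollow (overflow 31)
  42÷1 = 42 each, +1 to first 0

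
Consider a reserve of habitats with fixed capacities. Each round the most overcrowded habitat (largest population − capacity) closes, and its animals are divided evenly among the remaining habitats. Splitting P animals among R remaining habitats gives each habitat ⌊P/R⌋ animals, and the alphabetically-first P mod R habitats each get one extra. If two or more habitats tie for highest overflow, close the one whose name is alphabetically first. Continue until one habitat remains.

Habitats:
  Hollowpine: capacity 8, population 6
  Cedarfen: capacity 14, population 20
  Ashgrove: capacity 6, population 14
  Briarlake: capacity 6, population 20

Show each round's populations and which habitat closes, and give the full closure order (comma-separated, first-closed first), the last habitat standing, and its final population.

Closure order: Briarlake, Ashgrove, Cedarfen
Last habitat: Hollowpine with 60 animals

Round 1: Ashgrove=14 Briarlake=20 Cedarfen=20 Hollowpine=6 → close Briarlake (overflow 14)
  20÷3 = 6 each, +1 to first 2
Round 2: Ashgrove=21 Cedarfen=27 Hollowpine=12 → close Ashgrove (overflow 15)
  21÷2 = 10 each, +1 to first 1
Round 3: Cedarfen=38 Hollowpine=22 → close Cedarfen (overflow 24)
  38÷1 = 38 each, +1 to first 0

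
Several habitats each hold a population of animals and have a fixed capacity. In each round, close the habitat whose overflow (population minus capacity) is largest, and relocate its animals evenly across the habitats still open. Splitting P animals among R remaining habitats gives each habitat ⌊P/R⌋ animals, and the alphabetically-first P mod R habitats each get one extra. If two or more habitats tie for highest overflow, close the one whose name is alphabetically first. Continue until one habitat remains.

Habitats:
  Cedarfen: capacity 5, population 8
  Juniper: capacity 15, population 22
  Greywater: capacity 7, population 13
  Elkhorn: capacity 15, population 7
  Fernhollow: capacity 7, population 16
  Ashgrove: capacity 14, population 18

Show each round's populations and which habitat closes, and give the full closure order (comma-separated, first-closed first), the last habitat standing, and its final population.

Closure order: Fernhollow, Juniper, Ashgrove, Greywater, Cedarfen
Last habitat: Elkhorn with 84 animals

Round 1: Ashgrove=18 Cedarfen=8 Elkhorn=7 Fernhollow=16 Greywater=13 Juniper=22 → close Fernhollow (overflow 9)
  16÷5 = 3 each, +1 to first 1
Round 2: Ashgrove=22 Cedarfen=11 Elkhorn=10 Greywater=16 Juniper=25 → close Juniper (overflow 10)
  25÷4 = 6 each, +1 to first 1
Round 3: Ashgrove=29 Cedarfen=17 Elkhorn=16 Greywater=22 → close Ashgrove (overflow 15)
  29÷3 = 9 each, +1 to first 2
Round 4: Cedarfen=27 Elkhorn=26 Greywater=31 → close Greywater (overflow 24)
  31÷2 = 15 each, +1 to first 1
Round 5: Cedarfen=43 Elkhorn=41 → close Cedarfen (overflow 38)
  43÷1 = 43 each, +1 to first 0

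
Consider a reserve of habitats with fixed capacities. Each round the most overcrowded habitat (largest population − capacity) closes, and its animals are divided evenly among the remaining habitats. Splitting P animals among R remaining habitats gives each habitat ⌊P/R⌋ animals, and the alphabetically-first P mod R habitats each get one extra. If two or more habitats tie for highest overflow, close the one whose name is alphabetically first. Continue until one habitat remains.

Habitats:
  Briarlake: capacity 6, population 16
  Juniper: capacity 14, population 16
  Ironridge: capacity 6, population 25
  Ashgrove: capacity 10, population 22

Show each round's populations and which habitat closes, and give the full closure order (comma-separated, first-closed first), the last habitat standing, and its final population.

Closure order: Ironridge, Ashgrove, Briarlake
Last habitat: Juniper with 79 animals

Round 1: Ashgrove=22 Briarlake=16 Ironridge=25 Juniper=16 → close Ironridge (overflow 19)
  25÷3 = 8 each, +1 to first 1
Round 2: Ashgrove=31 Briarlake=24 Juniper=24 → close Ashgrove (overflow 21)
  31÷2 = 15 each, +1 to first 1
Round 3: Briarlake=40 Juniper=39 → close Briarlake (overflow 34)
  40÷1 = 40 each, +1 to first 0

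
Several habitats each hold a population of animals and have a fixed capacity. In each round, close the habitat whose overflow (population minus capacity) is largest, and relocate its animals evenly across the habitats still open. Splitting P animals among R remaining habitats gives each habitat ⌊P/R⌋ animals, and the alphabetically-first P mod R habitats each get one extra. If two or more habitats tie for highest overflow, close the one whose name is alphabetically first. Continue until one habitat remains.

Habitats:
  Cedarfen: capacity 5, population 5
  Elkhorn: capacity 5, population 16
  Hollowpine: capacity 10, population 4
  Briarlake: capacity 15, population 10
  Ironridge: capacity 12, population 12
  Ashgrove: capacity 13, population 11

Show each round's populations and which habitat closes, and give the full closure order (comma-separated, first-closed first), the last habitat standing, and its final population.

Round 1: Ashgrove=11 Briarlake=10 Cedarfen=5 Elkhorn=16 Hollowpine=4 Ironridge=12 → close Elkhorn (overflow 11)
  16÷5 = 3 each, +1 to first 1
Round 2: Ashgrove=15 Briarlake=13 Cedarfen=8 Hollowpine=7 Ironridge=15 → close Cedarfen (overflow 3)
  8÷4 = 2 each, +1 to first 0
Round 3: Ashgrove=17 Briarlake=15 Hollowpine=9 Ironridge=17 → close Ironridge (overflow 5)
  17÷3 = 5 each, +1 to first 2
Round 4: Ashgrove=23 Briarlake=21 Hollowpine=14 → close Ashgrove (overflow 10)
  23÷2 = 11 each, +1 to first 1
Round 5: Briarlake=33 Hollowpine=25 → close Briarlake (overflow 18)
  33÷1 = 33 each, +1 to first 0

Closure order: Elkhorn, Cedarfen, Ironridge, Ashgrove, Briarlake
Last habitat: Hollowpine with 58 animals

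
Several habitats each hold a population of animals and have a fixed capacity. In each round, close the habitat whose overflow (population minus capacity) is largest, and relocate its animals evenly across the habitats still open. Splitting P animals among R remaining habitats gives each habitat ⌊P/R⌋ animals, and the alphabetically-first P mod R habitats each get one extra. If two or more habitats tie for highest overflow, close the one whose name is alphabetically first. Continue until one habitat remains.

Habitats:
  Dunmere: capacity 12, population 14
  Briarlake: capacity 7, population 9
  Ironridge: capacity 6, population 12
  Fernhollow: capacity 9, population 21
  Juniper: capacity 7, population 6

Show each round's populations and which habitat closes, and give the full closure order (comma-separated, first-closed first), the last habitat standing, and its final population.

Round 1: Briarlake=9 Dunmere=14 Fernhollow=21 Ironridge=12 Juniper=6 → close Fernhollow (overflow 12)
  21÷4 = 5 each, +1 to first 1
Round 2: Briarlake=15 Dunmere=19 Ironridge=17 Juniper=11 → close Ironridge (overflow 11)
  17÷3 = 5 each, +1 to first 2
Round 3: Briarlake=21 Dunmere=25 Juniper=16 → close Briarlake (overflow 14)
  21÷2 = 10 each, +1 to first 1
Round 4: Dunmere=36 Juniper=26 → close Dunmere (overflow 24)
  36÷1 = 36 each, +1 to first 0

Closure order: Fernhollow, Ironridge, Briarlake, Dunmere
Last habitat: Juniper with 62 animals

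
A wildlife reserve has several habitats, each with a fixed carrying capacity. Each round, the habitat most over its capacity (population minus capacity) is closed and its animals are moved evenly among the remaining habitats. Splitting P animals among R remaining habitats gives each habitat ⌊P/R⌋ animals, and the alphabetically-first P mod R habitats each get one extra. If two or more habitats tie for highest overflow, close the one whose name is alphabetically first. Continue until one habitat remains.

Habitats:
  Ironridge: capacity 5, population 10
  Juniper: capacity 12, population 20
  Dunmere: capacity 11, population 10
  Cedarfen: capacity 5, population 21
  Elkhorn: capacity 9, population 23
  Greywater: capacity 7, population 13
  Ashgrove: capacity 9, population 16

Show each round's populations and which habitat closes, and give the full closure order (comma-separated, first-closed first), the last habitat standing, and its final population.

Closure order: Cedarfen, Elkhorn, Ashgrove, Juniper, Greywater, Ironridge
Last habitat: Dunmere with 113 animals

Round 1: Ashgrove=16 Cedarfen=21 Dunmere=10 Elkhorn=23 Greywater=13 Ironridge=10 Juniper=20 → close Cedarfen (overflow 16)
  21÷6 = 3 each, +1 to first 3
Round 2: Ashgrove=20 Dunmere=14 Elkhorn=27 Greywater=16 Ironridge=13 Juniper=23 → close Elkhorn (overflow 18)
  27÷5 = 5 each, +1 to first 2
Round 3: Ashgrove=26 Dunmere=20 Greywater=21 Ironridge=18 Juniper=28 → close Ashgrove (overflow 17)
  26÷4 = 6 each, +1 to first 2
Round 4: Dunmere=27 Greywater=28 Ironridge=24 Juniper=34 → close Juniper (overflow 22)
  34÷3 = 11 each, +1 to first 1
Round 5: Dunmere=39 Greywater=39 Ironridge=35 → close Greywater (overflow 32)
  39÷2 = 19 each, +1 to first 1
Round 6: Dunmere=59 Ironridge=54 → close Ironridge (overflow 49)
  54÷1 = 54 each, +1 to first 0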